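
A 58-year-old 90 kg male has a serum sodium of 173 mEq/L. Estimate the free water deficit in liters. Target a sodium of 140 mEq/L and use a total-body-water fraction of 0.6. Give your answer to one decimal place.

TBW = 0.6 · 90 = 54 L
Free water deficit = TBW · (Na/140 − 1)
= 54 · (173/140 − 1)
= 54 · 0.2357
= 12.73 L

12.7 L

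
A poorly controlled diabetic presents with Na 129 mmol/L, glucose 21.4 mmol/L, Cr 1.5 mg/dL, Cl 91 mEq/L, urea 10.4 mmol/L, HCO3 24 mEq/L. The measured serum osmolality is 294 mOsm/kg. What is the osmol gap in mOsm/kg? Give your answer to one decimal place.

Calculated osmolality = 2·Na + glucose + urea
= 2·129 + 21.4 + 10.4
= 258 + 21.40 + 10.40
= 289.8 mOsm/kg ≈ 289.8 mOsm/kg
Osmolar gap = measured − calculated = 294 − 289.8 = 4.2 mOsm/kg

4.2 mOsm/kg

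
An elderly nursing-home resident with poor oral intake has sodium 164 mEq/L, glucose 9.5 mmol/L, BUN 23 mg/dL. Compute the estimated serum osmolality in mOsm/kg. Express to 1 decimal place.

Calculated osmolality = 2·Na + glucose + BUN/2.8
= 2·164 + 9.5 + 23/2.8
= 328 + 9.50 + 8.21
= 345.71 mOsm/kg

345.7 mOsm/kg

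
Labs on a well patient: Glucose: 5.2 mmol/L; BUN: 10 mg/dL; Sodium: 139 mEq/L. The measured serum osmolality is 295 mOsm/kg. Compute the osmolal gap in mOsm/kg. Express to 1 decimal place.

Calculated osmolality = 2·Na + glucose + BUN/2.8
= 2·139 + 5.2 + 10/2.8
= 278 + 5.20 + 3.57
= 286.77 mOsm/kg ≈ 286.8 mOsm/kg
Osmolar gap = measured − calculated = 295 − 286.8 = 8.2 mOsm/kg

8.2 mOsm/kg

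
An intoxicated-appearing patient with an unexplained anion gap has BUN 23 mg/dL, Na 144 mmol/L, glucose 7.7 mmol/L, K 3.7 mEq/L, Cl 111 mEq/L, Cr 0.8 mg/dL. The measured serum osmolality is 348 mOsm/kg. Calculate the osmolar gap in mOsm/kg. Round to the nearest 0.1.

Calculated osmolality = 2·Na + glucose + BUN/2.8
= 2·144 + 7.7 + 23/2.8
= 288 + 7.70 + 8.21
= 303.91 mOsm/kg ≈ 303.9 mOsm/kg
Osmolar gap = measured − calculated = 348 − 303.9 = 44.1 mOsm/kg

44.1 mOsm/kg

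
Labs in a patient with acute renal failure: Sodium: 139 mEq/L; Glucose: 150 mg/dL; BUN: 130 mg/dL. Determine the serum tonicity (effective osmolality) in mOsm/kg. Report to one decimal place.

Effective osmolality excludes urea (freely permeant across cell membranes):
2·Na + glucose/18
= 2·139 + 150/18
= 278 + 8.33
= 286.33 mOsm/kg

286.3 mOsm/kg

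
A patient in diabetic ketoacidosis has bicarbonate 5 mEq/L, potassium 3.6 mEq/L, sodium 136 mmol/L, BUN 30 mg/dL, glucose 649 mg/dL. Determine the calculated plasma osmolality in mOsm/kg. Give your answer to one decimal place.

Calculated osmolality = 2·Na + glucose/18 + BUN/2.8
= 2·136 + 649/18 + 30/2.8
= 272 + 36.06 + 10.71
= 318.77 mOsm/kg

318.8 mOsm/kg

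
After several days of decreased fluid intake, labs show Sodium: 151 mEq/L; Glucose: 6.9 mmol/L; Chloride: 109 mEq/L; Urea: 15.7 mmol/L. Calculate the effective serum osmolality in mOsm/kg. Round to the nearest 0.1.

Effective osmolality excludes urea (freely permeant across cell membranes):
2·Na + glucose
= 2·151 + 6.9
= 302 + 6.9
= 308.9 mOsm/kg

308.9 mOsm/kg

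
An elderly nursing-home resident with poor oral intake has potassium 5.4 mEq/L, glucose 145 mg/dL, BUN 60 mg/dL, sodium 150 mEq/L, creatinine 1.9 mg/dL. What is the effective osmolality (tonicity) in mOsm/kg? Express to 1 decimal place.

308.1 mOsm/kg

Effective osmolality excludes urea (freely permeant across cell membranes):
2·Na + glucose/18
= 2·150 + 145/18
= 300 + 8.06
= 308.06 mOsm/kg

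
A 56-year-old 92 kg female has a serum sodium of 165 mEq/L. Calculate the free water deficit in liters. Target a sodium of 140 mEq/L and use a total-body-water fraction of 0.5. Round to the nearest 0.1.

8.2 L

TBW = 0.5 · 92 = 46 L
Free water deficit = TBW · (Na/140 − 1)
= 46 · (165/140 − 1)
= 46 · 0.1786
= 8.22 L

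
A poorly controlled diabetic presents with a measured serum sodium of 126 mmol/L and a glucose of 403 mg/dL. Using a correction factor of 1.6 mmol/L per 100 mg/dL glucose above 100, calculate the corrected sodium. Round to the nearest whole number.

Corrected Na = measured Na + 1.6 · (glucose − 100)/100
= 126 + 1.6 · (403 − 100)/100
= 126 + 4.8
= 130.8 mmol/L

131 mmol/L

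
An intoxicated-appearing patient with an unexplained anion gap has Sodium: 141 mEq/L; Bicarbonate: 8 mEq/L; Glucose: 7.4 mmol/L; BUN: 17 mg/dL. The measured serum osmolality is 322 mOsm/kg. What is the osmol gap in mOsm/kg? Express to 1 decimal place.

26.5 mOsm/kg

Calculated osmolality = 2·Na + glucose + BUN/2.8
= 2·141 + 7.4 + 17/2.8
= 282 + 7.40 + 6.07
= 295.47 mOsm/kg ≈ 295.5 mOsm/kg
Osmolar gap = measured − calculated = 322 − 295.5 = 26.5 mOsm/kg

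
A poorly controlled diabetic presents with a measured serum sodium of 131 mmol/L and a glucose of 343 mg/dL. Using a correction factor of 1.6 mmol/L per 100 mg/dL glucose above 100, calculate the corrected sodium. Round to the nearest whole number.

135 mmol/L

Corrected Na = measured Na + 1.6 · (glucose − 100)/100
= 131 + 1.6 · (343 − 100)/100
= 131 + 3.9
= 134.9 mmol/L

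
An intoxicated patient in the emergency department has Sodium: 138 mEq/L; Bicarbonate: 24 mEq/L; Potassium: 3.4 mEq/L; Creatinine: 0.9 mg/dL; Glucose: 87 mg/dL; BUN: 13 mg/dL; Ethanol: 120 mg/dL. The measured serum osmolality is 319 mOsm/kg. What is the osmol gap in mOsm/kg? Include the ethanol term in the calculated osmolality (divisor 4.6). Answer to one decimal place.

Calculated osmolality = 2·Na + glucose/18 + BUN/2.8 + ethanol/4.6
= 2·138 + 87/18 + 13/2.8 + 120/4.6
= 276 + 4.83 + 4.64 + 26.09
= 311.56 mOsm/kg ≈ 311.6 mOsm/kg
Osmolar gap = measured − calculated = 319 − 311.6 = 7.4 mOsm/kg

7.4 mOsm/kg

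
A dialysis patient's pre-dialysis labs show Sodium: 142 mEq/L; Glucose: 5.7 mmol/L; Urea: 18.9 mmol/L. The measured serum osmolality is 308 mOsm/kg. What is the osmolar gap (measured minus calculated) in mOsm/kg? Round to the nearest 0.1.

Calculated osmolality = 2·Na + glucose + urea
= 2·142 + 5.7 + 18.9
= 284 + 5.70 + 18.90
= 308.6 mOsm/kg ≈ 308.6 mOsm/kg
Osmolar gap = measured − calculated = 308 − 308.6 = -0.6 mOsm/kg

-0.6 mOsm/kg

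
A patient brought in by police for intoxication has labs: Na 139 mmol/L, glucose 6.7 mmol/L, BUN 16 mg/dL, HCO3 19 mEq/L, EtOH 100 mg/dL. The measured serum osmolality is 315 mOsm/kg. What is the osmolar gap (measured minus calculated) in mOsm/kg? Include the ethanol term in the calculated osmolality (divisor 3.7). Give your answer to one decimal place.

-2.4 mOsm/kg

Calculated osmolality = 2·Na + glucose + BUN/2.8 + ethanol/3.7
= 2·139 + 6.7 + 16/2.8 + 100/3.7
= 278 + 6.70 + 5.71 + 27.03
= 317.44 mOsm/kg ≈ 317.4 mOsm/kg
Osmolar gap = measured − calculated = 315 − 317.4 = -2.4 mOsm/kg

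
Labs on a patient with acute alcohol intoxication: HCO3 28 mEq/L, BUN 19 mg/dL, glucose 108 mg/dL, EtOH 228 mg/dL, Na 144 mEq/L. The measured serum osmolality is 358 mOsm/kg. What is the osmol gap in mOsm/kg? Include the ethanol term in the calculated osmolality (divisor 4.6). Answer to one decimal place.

7.6 mOsm/kg

Calculated osmolality = 2·Na + glucose/18 + BUN/2.8 + ethanol/4.6
= 2·144 + 108/18 + 19/2.8 + 228/4.6
= 288 + 6 + 6.79 + 49.57
= 350.36 mOsm/kg ≈ 350.4 mOsm/kg
Osmolar gap = measured − calculated = 358 − 350.4 = 7.6 mOsm/kg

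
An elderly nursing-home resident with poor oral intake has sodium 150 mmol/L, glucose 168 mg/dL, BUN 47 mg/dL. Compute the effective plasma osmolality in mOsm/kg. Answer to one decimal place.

Effective osmolality excludes urea (freely permeant across cell membranes):
2·Na + glucose/18
= 2·150 + 168/18
= 300 + 9.33
= 309.33 mOsm/kg

309.3 mOsm/kg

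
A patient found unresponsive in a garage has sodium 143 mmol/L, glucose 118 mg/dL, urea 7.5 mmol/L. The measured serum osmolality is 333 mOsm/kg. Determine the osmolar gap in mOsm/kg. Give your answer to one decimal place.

Calculated osmolality = 2·Na + glucose/18 + urea
= 2·143 + 118/18 + 7.5
= 286 + 6.56 + 7.50
= 300.06 mOsm/kg ≈ 300.1 mOsm/kg
Osmolar gap = measured − calculated = 333 − 300.1 = 32.9 mOsm/kg

32.9 mOsm/kg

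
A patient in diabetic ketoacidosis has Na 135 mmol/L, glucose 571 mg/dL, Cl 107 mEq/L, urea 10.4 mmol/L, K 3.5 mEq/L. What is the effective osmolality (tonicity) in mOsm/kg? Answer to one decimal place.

301.7 mOsm/kg

Effective osmolality excludes urea (freely permeant across cell membranes):
2·Na + glucose/18
= 2·135 + 571/18
= 270 + 31.72
= 301.72 mOsm/kg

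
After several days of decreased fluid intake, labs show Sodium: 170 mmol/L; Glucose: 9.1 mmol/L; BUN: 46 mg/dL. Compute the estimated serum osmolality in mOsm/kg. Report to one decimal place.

365.5 mOsm/kg

Calculated osmolality = 2·Na + glucose + BUN/2.8
= 2·170 + 9.1 + 46/2.8
= 340 + 9.10 + 16.43
= 365.53 mOsm/kg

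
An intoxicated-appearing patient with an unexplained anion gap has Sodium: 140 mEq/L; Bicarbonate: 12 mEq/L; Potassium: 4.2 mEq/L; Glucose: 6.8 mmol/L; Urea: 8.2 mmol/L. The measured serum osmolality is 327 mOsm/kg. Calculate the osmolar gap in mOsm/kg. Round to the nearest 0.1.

Calculated osmolality = 2·Na + glucose + urea
= 2·140 + 6.8 + 8.2
= 280 + 6.80 + 8.20
= 295 mOsm/kg ≈ 295.0 mOsm/kg
Osmolar gap = measured − calculated = 327 − 295.0 = 32.0 mOsm/kg

32.0 mOsm/kg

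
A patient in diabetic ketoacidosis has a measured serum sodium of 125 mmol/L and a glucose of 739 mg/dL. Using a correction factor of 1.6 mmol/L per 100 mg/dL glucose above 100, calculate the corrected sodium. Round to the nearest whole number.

Corrected Na = measured Na + 1.6 · (glucose − 100)/100
= 125 + 1.6 · (739 − 100)/100
= 125 + 10.2
= 135.2 mmol/L

135 mmol/L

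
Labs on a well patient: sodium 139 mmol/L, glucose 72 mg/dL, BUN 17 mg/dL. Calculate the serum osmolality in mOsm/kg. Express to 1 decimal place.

Calculated osmolality = 2·Na + glucose/18 + BUN/2.8
= 2·139 + 72/18 + 17/2.8
= 278 + 4 + 6.07
= 288.07 mOsm/kg

288.1 mOsm/kg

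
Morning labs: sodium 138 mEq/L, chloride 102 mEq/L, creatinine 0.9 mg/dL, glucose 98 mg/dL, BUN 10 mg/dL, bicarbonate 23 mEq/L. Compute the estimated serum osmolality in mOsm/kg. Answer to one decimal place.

Calculated osmolality = 2·Na + glucose/18 + BUN/2.8
= 2·138 + 98/18 + 10/2.8
= 276 + 5.44 + 3.57
= 285.01 mOsm/kg

285.0 mOsm/kg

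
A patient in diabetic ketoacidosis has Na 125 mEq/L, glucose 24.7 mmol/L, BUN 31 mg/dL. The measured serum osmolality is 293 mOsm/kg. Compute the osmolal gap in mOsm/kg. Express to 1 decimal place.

7.2 mOsm/kg

Calculated osmolality = 2·Na + glucose + BUN/2.8
= 2·125 + 24.7 + 31/2.8
= 250 + 24.70 + 11.07
= 285.77 mOsm/kg ≈ 285.8 mOsm/kg
Osmolar gap = measured − calculated = 293 − 285.8 = 7.2 mOsm/kg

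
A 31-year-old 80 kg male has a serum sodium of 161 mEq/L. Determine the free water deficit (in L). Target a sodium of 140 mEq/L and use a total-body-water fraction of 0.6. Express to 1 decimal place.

7.2 L

TBW = 0.6 · 80 = 48 L
Free water deficit = TBW · (Na/140 − 1)
= 48 · (161/140 − 1)
= 48 · 0.15
= 7.2 L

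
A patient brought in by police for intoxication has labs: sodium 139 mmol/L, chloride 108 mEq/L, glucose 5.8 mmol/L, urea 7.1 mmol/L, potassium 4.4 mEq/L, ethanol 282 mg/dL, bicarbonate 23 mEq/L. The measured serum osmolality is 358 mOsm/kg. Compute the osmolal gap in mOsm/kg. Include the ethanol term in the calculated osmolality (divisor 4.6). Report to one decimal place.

5.8 mOsm/kg

Calculated osmolality = 2·Na + glucose + urea + ethanol/4.6
= 2·139 + 5.8 + 7.1 + 282/4.6
= 278 + 5.80 + 7.10 + 61.30
= 352.2 mOsm/kg ≈ 352.2 mOsm/kg
Osmolar gap = measured − calculated = 358 − 352.2 = 5.8 mOsm/kg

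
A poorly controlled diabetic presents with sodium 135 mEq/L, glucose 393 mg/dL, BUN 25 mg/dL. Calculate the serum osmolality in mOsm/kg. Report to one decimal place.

Calculated osmolality = 2·Na + glucose/18 + BUN/2.8
= 2·135 + 393/18 + 25/2.8
= 270 + 21.83 + 8.93
= 300.76 mOsm/kg

300.8 mOsm/kg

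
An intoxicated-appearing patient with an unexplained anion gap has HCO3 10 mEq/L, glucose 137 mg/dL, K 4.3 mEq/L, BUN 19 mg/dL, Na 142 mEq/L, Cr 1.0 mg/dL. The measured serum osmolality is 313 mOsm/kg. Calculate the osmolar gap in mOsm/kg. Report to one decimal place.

14.6 mOsm/kg

Calculated osmolality = 2·Na + glucose/18 + BUN/2.8
= 2·142 + 137/18 + 19/2.8
= 284 + 7.61 + 6.79
= 298.4 mOsm/kg ≈ 298.4 mOsm/kg
Osmolar gap = measured − calculated = 313 − 298.4 = 14.6 mOsm/kg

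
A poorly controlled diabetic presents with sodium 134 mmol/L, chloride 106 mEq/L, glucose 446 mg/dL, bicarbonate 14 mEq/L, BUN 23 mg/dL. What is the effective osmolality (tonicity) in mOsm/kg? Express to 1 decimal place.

Effective osmolality excludes urea (freely permeant across cell membranes):
2·Na + glucose/18
= 2·134 + 446/18
= 268 + 24.78
= 292.78 mOsm/kg

292.8 mOsm/kg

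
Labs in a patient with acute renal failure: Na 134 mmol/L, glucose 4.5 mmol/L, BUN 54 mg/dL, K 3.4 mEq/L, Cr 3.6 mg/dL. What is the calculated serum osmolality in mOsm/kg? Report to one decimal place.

291.8 mOsm/kg

Calculated osmolality = 2·Na + glucose + BUN/2.8
= 2·134 + 4.5 + 54/2.8
= 268 + 4.50 + 19.29
= 291.79 mOsm/kg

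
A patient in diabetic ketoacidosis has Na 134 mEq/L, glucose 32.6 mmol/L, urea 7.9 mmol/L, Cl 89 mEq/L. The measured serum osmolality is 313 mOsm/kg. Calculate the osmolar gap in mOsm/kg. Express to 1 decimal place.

Calculated osmolality = 2·Na + glucose + urea
= 2·134 + 32.6 + 7.9
= 268 + 32.60 + 7.90
= 308.5 mOsm/kg ≈ 308.5 mOsm/kg
Osmolar gap = measured − calculated = 313 − 308.5 = 4.5 mOsm/kg

4.5 mOsm/kg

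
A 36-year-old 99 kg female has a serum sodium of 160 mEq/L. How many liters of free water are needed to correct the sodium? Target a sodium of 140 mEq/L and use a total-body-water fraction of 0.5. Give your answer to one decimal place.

7.1 L

TBW = 0.5 · 99 = 49.5 L
Free water deficit = TBW · (Na/140 − 1)
= 49.5 · (160/140 − 1)
= 49.5 · 0.1429
= 7.07 L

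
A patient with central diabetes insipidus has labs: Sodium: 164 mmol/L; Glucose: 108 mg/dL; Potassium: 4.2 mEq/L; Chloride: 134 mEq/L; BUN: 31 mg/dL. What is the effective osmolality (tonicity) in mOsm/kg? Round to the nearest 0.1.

Effective osmolality excludes urea (freely permeant across cell membranes):
2·Na + glucose/18
= 2·164 + 108/18
= 328 + 6
= 334 mOsm/kg

334.0 mOsm/kg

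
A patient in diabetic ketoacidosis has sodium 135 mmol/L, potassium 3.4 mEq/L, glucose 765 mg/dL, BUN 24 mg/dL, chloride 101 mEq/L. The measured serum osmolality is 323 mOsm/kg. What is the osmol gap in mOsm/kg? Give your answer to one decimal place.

1.9 mOsm/kg

Calculated osmolality = 2·Na + glucose/18 + BUN/2.8
= 2·135 + 765/18 + 24/2.8
= 270 + 42.50 + 8.57
= 321.07 mOsm/kg ≈ 321.1 mOsm/kg
Osmolar gap = measured − calculated = 323 − 321.1 = 1.9 mOsm/kg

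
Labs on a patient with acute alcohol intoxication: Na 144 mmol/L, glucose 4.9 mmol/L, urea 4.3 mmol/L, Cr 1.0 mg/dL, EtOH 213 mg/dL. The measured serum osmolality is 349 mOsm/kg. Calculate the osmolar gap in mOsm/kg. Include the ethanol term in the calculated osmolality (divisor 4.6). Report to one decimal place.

5.5 mOsm/kg

Calculated osmolality = 2·Na + glucose + urea + ethanol/4.6
= 2·144 + 4.9 + 4.3 + 213/4.6
= 288 + 4.90 + 4.30 + 46.30
= 343.5 mOsm/kg ≈ 343.5 mOsm/kg
Osmolar gap = measured − calculated = 349 − 343.5 = 5.5 mOsm/kg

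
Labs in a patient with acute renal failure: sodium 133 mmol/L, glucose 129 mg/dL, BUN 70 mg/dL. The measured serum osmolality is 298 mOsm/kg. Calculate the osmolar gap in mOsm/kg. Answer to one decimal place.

Calculated osmolality = 2·Na + glucose/18 + BUN/2.8
= 2·133 + 129/18 + 70/2.8
= 266 + 7.17 + 25
= 298.17 mOsm/kg ≈ 298.2 mOsm/kg
Osmolar gap = measured − calculated = 298 − 298.2 = -0.2 mOsm/kg

-0.2 mOsm/kg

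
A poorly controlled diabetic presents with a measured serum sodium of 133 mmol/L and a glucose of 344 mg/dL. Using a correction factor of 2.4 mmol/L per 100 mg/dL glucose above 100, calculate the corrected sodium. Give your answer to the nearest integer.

139 mmol/L

Corrected Na = measured Na + 2.4 · (glucose − 100)/100
= 133 + 2.4 · (344 − 100)/100
= 133 + 5.9
= 138.9 mmol/L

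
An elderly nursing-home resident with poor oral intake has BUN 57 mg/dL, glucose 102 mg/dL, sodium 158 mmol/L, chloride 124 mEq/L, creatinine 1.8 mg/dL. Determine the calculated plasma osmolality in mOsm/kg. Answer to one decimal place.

Calculated osmolality = 2·Na + glucose/18 + BUN/2.8
= 2·158 + 102/18 + 57/2.8
= 316 + 5.67 + 20.36
= 342.03 mOsm/kg

342.0 mOsm/kg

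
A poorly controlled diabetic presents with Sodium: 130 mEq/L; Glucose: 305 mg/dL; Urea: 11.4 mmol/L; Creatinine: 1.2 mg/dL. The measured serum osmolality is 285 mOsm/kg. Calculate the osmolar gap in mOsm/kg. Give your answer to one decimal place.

Calculated osmolality = 2·Na + glucose/18 + urea
= 2·130 + 305/18 + 11.4
= 260 + 16.94 + 11.40
= 288.34 mOsm/kg ≈ 288.3 mOsm/kg
Osmolar gap = measured − calculated = 285 − 288.3 = -3.3 mOsm/kg

-3.3 mOsm/kg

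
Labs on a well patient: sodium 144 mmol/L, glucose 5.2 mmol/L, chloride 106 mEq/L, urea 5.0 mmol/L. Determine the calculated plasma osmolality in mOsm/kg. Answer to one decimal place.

298.2 mOsm/kg

Calculated osmolality = 2·Na + glucose + urea
= 2·144 + 5.2 + 5
= 288 + 5.20 + 5
= 298.2 mOsm/kg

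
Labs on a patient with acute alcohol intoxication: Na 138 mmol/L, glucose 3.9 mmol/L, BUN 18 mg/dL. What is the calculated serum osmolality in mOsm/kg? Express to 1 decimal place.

Calculated osmolality = 2·Na + glucose + BUN/2.8
= 2·138 + 3.9 + 18/2.8
= 276 + 3.90 + 6.43
= 286.33 mOsm/kg

286.3 mOsm/kg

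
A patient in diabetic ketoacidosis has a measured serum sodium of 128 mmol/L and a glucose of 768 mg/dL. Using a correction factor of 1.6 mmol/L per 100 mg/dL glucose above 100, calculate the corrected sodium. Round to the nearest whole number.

139 mmol/L

Corrected Na = measured Na + 1.6 · (glucose − 100)/100
= 128 + 1.6 · (768 − 100)/100
= 128 + 10.7
= 138.7 mmol/L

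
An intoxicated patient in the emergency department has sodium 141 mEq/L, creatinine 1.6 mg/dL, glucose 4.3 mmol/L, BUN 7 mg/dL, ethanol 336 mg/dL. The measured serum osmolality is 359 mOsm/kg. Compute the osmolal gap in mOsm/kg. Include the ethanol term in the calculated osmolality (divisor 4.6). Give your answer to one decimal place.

-2.8 mOsm/kg

Calculated osmolality = 2·Na + glucose + BUN/2.8 + ethanol/4.6
= 2·141 + 4.3 + 7/2.8 + 336/4.6
= 282 + 4.30 + 2.50 + 73.04
= 361.84 mOsm/kg ≈ 361.8 mOsm/kg
Osmolar gap = measured − calculated = 359 − 361.8 = -2.8 mOsm/kg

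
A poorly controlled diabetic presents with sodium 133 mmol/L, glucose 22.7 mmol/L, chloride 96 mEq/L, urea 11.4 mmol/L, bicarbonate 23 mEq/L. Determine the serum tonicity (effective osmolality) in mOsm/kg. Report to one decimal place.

Effective osmolality excludes urea (freely permeant across cell membranes):
2·Na + glucose
= 2·133 + 22.7
= 266 + 22.7
= 288.7 mOsm/kg

288.7 mOsm/kg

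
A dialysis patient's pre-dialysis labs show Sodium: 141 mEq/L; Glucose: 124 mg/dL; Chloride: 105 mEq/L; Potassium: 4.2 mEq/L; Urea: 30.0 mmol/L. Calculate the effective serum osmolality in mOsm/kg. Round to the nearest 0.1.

Effective osmolality excludes urea (freely permeant across cell membranes):
2·Na + glucose/18
= 2·141 + 124/18
= 282 + 6.89
= 288.89 mOsm/kg

288.9 mOsm/kg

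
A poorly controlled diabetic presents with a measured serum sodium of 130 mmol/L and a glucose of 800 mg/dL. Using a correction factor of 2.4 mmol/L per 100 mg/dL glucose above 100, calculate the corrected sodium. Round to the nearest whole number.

147 mmol/L

Corrected Na = measured Na + 2.4 · (glucose − 100)/100
= 130 + 2.4 · (800 − 100)/100
= 130 + 16.8
= 146.8 mmol/L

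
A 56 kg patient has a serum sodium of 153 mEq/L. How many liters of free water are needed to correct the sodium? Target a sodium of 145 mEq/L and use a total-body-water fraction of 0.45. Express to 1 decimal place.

TBW = 0.45 · 56 = 25.2 L
Free water deficit = TBW · (Na/145 − 1)
= 25.2 · (153/145 − 1)
= 25.2 · 0.0552
= 1.39 L

1.4 L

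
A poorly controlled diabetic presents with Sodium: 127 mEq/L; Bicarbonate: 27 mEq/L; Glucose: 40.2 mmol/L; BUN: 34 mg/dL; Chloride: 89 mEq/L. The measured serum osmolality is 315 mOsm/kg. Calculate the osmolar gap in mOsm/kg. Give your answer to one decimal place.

8.7 mOsm/kg

Calculated osmolality = 2·Na + glucose + BUN/2.8
= 2·127 + 40.2 + 34/2.8
= 254 + 40.20 + 12.14
= 306.34 mOsm/kg ≈ 306.3 mOsm/kg
Osmolar gap = measured − calculated = 315 − 306.3 = 8.7 mOsm/kg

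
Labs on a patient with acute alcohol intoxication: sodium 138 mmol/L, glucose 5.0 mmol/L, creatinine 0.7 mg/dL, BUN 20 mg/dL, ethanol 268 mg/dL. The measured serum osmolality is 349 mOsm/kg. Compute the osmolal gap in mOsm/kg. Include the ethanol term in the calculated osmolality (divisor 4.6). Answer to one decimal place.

Calculated osmolality = 2·Na + glucose + BUN/2.8 + ethanol/4.6
= 2·138 + 5 + 20/2.8 + 268/4.6
= 276 + 5 + 7.14 + 58.26
= 346.4 mOsm/kg ≈ 346.4 mOsm/kg
Osmolar gap = measured − calculated = 349 − 346.4 = 2.6 mOsm/kg

2.6 mOsm/kg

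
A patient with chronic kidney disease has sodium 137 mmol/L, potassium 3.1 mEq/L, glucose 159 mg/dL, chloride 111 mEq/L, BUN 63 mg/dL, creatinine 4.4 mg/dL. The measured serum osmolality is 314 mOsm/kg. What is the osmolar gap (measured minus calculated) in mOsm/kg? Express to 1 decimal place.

8.7 mOsm/kg

Calculated osmolality = 2·Na + glucose/18 + BUN/2.8
= 2·137 + 159/18 + 63/2.8
= 274 + 8.83 + 22.50
= 305.33 mOsm/kg ≈ 305.3 mOsm/kg
Osmolar gap = measured − calculated = 314 − 305.3 = 8.7 mOsm/kg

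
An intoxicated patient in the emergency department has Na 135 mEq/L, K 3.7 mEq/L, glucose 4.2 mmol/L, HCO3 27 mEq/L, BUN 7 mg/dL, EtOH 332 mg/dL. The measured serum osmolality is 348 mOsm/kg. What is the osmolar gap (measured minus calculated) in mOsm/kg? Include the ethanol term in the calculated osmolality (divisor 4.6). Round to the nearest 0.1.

-0.9 mOsm/kg

Calculated osmolality = 2·Na + glucose + BUN/2.8 + ethanol/4.6
= 2·135 + 4.2 + 7/2.8 + 332/4.6
= 270 + 4.20 + 2.50 + 72.17
= 348.87 mOsm/kg ≈ 348.9 mOsm/kg
Osmolar gap = measured − calculated = 348 − 348.9 = -0.9 mOsm/kg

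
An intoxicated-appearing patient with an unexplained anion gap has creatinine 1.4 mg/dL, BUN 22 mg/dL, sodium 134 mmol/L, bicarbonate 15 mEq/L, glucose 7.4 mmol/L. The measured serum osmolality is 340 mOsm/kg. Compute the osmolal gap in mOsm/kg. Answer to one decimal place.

Calculated osmolality = 2·Na + glucose + BUN/2.8
= 2·134 + 7.4 + 22/2.8
= 268 + 7.40 + 7.86
= 283.26 mOsm/kg ≈ 283.3 mOsm/kg
Osmolar gap = measured − calculated = 340 − 283.3 = 56.7 mOsm/kg

56.7 mOsm/kg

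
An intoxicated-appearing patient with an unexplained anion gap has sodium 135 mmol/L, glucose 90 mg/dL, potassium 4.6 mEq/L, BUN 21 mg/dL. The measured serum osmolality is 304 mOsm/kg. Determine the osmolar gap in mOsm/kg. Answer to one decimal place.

21.5 mOsm/kg

Calculated osmolality = 2·Na + glucose/18 + BUN/2.8
= 2·135 + 90/18 + 21/2.8
= 270 + 5 + 7.50
= 282.5 mOsm/kg ≈ 282.5 mOsm/kg
Osmolar gap = measured − calculated = 304 − 282.5 = 21.5 mOsm/kg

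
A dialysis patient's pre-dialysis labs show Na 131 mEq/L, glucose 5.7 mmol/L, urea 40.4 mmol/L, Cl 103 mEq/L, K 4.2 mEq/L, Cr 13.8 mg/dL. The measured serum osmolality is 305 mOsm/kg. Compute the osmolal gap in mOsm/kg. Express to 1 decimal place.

-3.1 mOsm/kg

Calculated osmolality = 2·Na + glucose + urea
= 2·131 + 5.7 + 40.4
= 262 + 5.70 + 40.40
= 308.1 mOsm/kg ≈ 308.1 mOsm/kg
Osmolar gap = measured − calculated = 305 − 308.1 = -3.1 mOsm/kg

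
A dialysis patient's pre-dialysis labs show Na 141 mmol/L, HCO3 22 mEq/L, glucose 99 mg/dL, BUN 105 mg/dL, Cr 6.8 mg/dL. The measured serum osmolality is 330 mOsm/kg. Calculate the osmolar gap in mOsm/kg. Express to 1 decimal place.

5.0 mOsm/kg

Calculated osmolality = 2·Na + glucose/18 + BUN/2.8
= 2·141 + 99/18 + 105/2.8
= 282 + 5.50 + 37.50
= 325 mOsm/kg ≈ 325.0 mOsm/kg
Osmolar gap = measured − calculated = 330 − 325.0 = 5.0 mOsm/kg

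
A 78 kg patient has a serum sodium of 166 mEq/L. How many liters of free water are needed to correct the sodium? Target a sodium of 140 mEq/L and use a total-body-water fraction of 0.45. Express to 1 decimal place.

TBW = 0.45 · 78 = 35.1 L
Free water deficit = TBW · (Na/140 − 1)
= 35.1 · (166/140 − 1)
= 35.1 · 0.1857
= 6.52 L

6.5 L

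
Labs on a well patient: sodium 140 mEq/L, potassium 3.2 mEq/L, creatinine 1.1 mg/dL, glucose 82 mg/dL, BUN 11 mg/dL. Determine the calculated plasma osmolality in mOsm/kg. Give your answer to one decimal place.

Calculated osmolality = 2·Na + glucose/18 + BUN/2.8
= 2·140 + 82/18 + 11/2.8
= 280 + 4.56 + 3.93
= 288.49 mOsm/kg

288.5 mOsm/kg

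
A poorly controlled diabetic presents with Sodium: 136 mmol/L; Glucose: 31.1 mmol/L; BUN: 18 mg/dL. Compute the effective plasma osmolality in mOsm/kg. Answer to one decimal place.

303.1 mOsm/kg

Effective osmolality excludes urea (freely permeant across cell membranes):
2·Na + glucose
= 2·136 + 31.1
= 272 + 31.1
= 303.1 mOsm/kg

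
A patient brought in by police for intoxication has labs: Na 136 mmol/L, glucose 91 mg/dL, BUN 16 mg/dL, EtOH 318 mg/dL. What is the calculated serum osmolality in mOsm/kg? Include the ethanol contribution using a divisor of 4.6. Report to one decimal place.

Calculated osmolality = 2·Na + glucose/18 + BUN/2.8 + ethanol/4.6
= 2·136 + 91/18 + 16/2.8 + 318/4.6
= 272 + 5.06 + 5.71 + 69.13
= 351.9 mOsm/kg

351.9 mOsm/kg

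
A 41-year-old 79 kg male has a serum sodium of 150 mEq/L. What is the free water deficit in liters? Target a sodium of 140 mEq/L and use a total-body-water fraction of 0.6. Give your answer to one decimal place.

TBW = 0.6 · 79 = 47.4 L
Free water deficit = TBW · (Na/140 − 1)
= 47.4 · (150/140 − 1)
= 47.4 · 0.0714
= 3.38 L

3.4 L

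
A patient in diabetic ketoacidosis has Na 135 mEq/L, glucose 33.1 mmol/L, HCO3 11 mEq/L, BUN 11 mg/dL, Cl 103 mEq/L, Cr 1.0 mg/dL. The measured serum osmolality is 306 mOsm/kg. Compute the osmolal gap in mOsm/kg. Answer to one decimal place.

Calculated osmolality = 2·Na + glucose + BUN/2.8
= 2·135 + 33.1 + 11/2.8
= 270 + 33.10 + 3.93
= 307.03 mOsm/kg ≈ 307.0 mOsm/kg
Osmolar gap = measured − calculated = 306 − 307.0 = -1.0 mOsm/kg

-1.0 mOsm/kg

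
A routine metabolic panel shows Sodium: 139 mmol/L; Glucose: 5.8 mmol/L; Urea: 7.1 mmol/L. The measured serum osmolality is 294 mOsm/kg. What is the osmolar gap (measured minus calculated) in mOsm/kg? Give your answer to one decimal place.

Calculated osmolality = 2·Na + glucose + urea
= 2·139 + 5.8 + 7.1
= 278 + 5.80 + 7.10
= 290.9 mOsm/kg ≈ 290.9 mOsm/kg
Osmolar gap = measured − calculated = 294 − 290.9 = 3.1 mOsm/kg

3.1 mOsm/kg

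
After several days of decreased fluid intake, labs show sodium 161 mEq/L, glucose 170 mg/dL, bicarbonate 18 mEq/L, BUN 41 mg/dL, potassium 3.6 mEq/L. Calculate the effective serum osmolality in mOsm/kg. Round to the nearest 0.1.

331.4 mOsm/kg

Effective osmolality excludes urea (freely permeant across cell membranes):
2·Na + glucose/18
= 2·161 + 170/18
= 322 + 9.44
= 331.44 mOsm/kg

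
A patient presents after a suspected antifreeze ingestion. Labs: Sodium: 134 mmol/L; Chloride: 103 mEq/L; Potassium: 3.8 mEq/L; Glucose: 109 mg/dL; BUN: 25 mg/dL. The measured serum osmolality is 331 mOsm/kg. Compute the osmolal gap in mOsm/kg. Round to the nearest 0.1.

48.0 mOsm/kg

Calculated osmolality = 2·Na + glucose/18 + BUN/2.8
= 2·134 + 109/18 + 25/2.8
= 268 + 6.06 + 8.93
= 282.99 mOsm/kg ≈ 283.0 mOsm/kg
Osmolar gap = measured − calculated = 331 − 283.0 = 48.0 mOsm/kg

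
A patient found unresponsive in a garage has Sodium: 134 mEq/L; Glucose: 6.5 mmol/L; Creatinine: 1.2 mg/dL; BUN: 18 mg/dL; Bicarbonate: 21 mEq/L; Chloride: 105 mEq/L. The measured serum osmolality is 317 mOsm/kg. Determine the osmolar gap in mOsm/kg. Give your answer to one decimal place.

Calculated osmolality = 2·Na + glucose + BUN/2.8
= 2·134 + 6.5 + 18/2.8
= 268 + 6.50 + 6.43
= 280.93 mOsm/kg ≈ 280.9 mOsm/kg
Osmolar gap = measured − calculated = 317 − 280.9 = 36.1 mOsm/kg

36.1 mOsm/kg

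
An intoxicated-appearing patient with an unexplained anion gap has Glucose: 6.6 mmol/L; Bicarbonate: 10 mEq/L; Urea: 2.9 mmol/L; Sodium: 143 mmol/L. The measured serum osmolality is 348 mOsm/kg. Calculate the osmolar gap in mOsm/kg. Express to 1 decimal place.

52.5 mOsm/kg

Calculated osmolality = 2·Na + glucose + urea
= 2·143 + 6.6 + 2.9
= 286 + 6.60 + 2.90
= 295.5 mOsm/kg ≈ 295.5 mOsm/kg
Osmolar gap = measured − calculated = 348 − 295.5 = 52.5 mOsm/kg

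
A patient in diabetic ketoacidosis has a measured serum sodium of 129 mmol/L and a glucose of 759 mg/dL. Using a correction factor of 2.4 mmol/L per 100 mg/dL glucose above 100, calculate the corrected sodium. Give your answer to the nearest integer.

145 mmol/L

Corrected Na = measured Na + 2.4 · (glucose − 100)/100
= 129 + 2.4 · (759 − 100)/100
= 129 + 15.8
= 144.8 mmol/L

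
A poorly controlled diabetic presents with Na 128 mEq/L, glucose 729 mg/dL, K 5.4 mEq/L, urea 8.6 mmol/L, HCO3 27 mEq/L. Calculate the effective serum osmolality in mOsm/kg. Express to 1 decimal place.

296.5 mOsm/kg

Effective osmolality excludes urea (freely permeant across cell membranes):
2·Na + glucose/18
= 2·128 + 729/18
= 256 + 40.5
= 296.5 mOsm/kg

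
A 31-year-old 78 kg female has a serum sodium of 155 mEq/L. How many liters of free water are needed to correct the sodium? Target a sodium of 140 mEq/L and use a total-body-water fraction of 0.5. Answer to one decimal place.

TBW = 0.5 · 78 = 39 L
Free water deficit = TBW · (Na/140 − 1)
= 39 · (155/140 − 1)
= 39 · 0.1071
= 4.18 L

4.2 L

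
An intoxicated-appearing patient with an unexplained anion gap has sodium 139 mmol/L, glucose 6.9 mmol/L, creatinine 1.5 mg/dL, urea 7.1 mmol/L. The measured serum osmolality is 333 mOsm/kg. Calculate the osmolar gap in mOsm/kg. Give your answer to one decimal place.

41.0 mOsm/kg

Calculated osmolality = 2·Na + glucose + urea
= 2·139 + 6.9 + 7.1
= 278 + 6.90 + 7.10
= 292 mOsm/kg ≈ 292.0 mOsm/kg
Osmolar gap = measured − calculated = 333 − 292.0 = 41.0 mOsm/kg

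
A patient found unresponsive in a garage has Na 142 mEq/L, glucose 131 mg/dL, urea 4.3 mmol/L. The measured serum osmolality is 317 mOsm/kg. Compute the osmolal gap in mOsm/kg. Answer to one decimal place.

Calculated osmolality = 2·Na + glucose/18 + urea
= 2·142 + 131/18 + 4.3
= 284 + 7.28 + 4.30
= 295.58 mOsm/kg ≈ 295.6 mOsm/kg
Osmolar gap = measured − calculated = 317 − 295.6 = 21.4 mOsm/kg

21.4 mOsm/kg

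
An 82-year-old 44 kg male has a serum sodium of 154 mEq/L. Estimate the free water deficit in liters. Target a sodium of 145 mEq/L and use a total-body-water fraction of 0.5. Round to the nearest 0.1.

TBW = 0.5 · 44 = 22 L
Free water deficit = TBW · (Na/145 − 1)
= 22 · (154/145 − 1)
= 22 · 0.0621
= 1.37 L

1.4 L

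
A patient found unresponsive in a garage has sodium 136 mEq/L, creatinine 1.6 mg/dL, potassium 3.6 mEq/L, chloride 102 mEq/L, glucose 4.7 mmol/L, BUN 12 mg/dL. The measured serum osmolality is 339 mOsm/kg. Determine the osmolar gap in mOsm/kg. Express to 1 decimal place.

58.0 mOsm/kg

Calculated osmolality = 2·Na + glucose + BUN/2.8
= 2·136 + 4.7 + 12/2.8
= 272 + 4.70 + 4.29
= 280.99 mOsm/kg ≈ 281.0 mOsm/kg
Osmolar gap = measured − calculated = 339 − 281.0 = 58.0 mOsm/kg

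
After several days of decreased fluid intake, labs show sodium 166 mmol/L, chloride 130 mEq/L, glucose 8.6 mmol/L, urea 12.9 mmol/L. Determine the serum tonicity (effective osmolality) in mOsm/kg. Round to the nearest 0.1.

340.6 mOsm/kg

Effective osmolality excludes urea (freely permeant across cell membranes):
2·Na + glucose
= 2·166 + 8.6
= 332 + 8.6
= 340.6 mOsm/kg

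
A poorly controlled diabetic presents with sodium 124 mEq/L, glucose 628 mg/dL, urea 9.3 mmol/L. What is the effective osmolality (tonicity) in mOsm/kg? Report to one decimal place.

282.9 mOsm/kg

Effective osmolality excludes urea (freely permeant across cell membranes):
2·Na + glucose/18
= 2·124 + 628/18
= 248 + 34.89
= 282.89 mOsm/kg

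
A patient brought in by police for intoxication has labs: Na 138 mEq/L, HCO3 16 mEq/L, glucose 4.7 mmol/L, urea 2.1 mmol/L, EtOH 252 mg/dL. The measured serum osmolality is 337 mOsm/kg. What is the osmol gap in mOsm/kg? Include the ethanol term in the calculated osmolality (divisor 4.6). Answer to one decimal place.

Calculated osmolality = 2·Na + glucose + urea + ethanol/4.6
= 2·138 + 4.7 + 2.1 + 252/4.6
= 276 + 4.70 + 2.10 + 54.78
= 337.58 mOsm/kg ≈ 337.6 mOsm/kg
Osmolar gap = measured − calculated = 337 − 337.6 = -0.6 mOsm/kg

-0.6 mOsm/kg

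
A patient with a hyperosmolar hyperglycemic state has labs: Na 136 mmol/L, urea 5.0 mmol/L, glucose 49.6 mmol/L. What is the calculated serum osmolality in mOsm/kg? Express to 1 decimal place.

326.6 mOsm/kg

Calculated osmolality = 2·Na + glucose + urea
= 2·136 + 49.6 + 5
= 272 + 49.60 + 5
= 326.6 mOsm/kg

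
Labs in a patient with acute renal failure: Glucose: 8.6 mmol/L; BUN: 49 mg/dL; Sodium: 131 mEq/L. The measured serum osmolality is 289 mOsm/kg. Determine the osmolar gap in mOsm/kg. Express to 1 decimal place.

0.9 mOsm/kg

Calculated osmolality = 2·Na + glucose + BUN/2.8
= 2·131 + 8.6 + 49/2.8
= 262 + 8.60 + 17.50
= 288.1 mOsm/kg ≈ 288.1 mOsm/kg
Osmolar gap = measured − calculated = 289 − 288.1 = 0.9 mOsm/kg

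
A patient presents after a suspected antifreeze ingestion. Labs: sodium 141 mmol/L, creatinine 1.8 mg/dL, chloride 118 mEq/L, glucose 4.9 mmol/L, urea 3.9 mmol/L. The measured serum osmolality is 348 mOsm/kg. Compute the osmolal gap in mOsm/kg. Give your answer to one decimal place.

57.2 mOsm/kg

Calculated osmolality = 2·Na + glucose + urea
= 2·141 + 4.9 + 3.9
= 282 + 4.90 + 3.90
= 290.8 mOsm/kg ≈ 290.8 mOsm/kg
Osmolar gap = measured − calculated = 348 − 290.8 = 57.2 mOsm/kg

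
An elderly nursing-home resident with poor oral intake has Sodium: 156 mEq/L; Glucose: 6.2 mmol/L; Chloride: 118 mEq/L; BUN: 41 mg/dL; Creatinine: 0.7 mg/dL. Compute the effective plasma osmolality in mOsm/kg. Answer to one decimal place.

318.2 mOsm/kg

Effective osmolality excludes urea (freely permeant across cell membranes):
2·Na + glucose
= 2·156 + 6.2
= 312 + 6.2
= 318.2 mOsm/kg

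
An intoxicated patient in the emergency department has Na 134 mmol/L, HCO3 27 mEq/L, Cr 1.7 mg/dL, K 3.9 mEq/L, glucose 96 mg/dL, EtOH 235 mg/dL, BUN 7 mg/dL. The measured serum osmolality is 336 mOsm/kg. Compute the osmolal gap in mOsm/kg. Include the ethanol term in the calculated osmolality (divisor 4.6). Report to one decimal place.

Calculated osmolality = 2·Na + glucose/18 + BUN/2.8 + ethanol/4.6
= 2·134 + 96/18 + 7/2.8 + 235/4.6
= 268 + 5.33 + 2.50 + 51.09
= 326.92 mOsm/kg ≈ 326.9 mOsm/kg
Osmolar gap = measured − calculated = 336 − 326.9 = 9.1 mOsm/kg

9.1 mOsm/kg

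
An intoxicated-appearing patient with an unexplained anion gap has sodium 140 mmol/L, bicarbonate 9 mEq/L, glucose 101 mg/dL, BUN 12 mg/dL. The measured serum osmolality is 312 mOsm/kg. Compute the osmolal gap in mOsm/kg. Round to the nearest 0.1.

22.1 mOsm/kg

Calculated osmolality = 2·Na + glucose/18 + BUN/2.8
= 2·140 + 101/18 + 12/2.8
= 280 + 5.61 + 4.29
= 289.9 mOsm/kg ≈ 289.9 mOsm/kg
Osmolar gap = measured − calculated = 312 − 289.9 = 22.1 mOsm/kg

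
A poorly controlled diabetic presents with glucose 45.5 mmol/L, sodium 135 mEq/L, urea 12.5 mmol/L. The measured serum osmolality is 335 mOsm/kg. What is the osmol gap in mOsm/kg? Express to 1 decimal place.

Calculated osmolality = 2·Na + glucose + urea
= 2·135 + 45.5 + 12.5
= 270 + 45.50 + 12.50
= 328 mOsm/kg ≈ 328.0 mOsm/kg
Osmolar gap = measured − calculated = 335 − 328.0 = 7.0 mOsm/kg

7.0 mOsm/kg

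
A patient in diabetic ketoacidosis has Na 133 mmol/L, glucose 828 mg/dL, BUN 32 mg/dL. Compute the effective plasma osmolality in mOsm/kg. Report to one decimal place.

312.0 mOsm/kg

Effective osmolality excludes urea (freely permeant across cell membranes):
2·Na + glucose/18
= 2·133 + 828/18
= 266 + 46
= 312 mOsm/kg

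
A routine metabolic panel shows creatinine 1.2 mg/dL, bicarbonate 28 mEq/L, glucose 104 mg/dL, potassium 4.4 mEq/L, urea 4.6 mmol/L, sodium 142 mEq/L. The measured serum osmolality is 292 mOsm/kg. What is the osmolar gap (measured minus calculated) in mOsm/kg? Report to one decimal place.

Calculated osmolality = 2·Na + glucose/18 + urea
= 2·142 + 104/18 + 4.6
= 284 + 5.78 + 4.60
= 294.38 mOsm/kg ≈ 294.4 mOsm/kg
Osmolar gap = measured − calculated = 292 − 294.4 = -2.4 mOsm/kg

-2.4 mOsm/kg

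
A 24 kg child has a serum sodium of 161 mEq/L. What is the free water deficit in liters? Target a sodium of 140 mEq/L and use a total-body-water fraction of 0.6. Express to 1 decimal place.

TBW = 0.6 · 24 = 14.4 L
Free water deficit = TBW · (Na/140 − 1)
= 14.4 · (161/140 − 1)
= 14.4 · 0.15
= 2.16 L

2.2 L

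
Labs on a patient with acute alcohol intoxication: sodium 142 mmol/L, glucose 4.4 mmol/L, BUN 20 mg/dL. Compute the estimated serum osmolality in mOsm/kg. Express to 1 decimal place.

295.5 mOsm/kg

Calculated osmolality = 2·Na + glucose + BUN/2.8
= 2·142 + 4.4 + 20/2.8
= 284 + 4.40 + 7.14
= 295.54 mOsm/kg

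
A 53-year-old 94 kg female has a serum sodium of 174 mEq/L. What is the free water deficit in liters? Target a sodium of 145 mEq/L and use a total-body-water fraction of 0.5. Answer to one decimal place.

TBW = 0.5 · 94 = 47 L
Free water deficit = TBW · (Na/145 − 1)
= 47 · (174/145 − 1)
= 47 · 0.2
= 9.4 L

9.4 L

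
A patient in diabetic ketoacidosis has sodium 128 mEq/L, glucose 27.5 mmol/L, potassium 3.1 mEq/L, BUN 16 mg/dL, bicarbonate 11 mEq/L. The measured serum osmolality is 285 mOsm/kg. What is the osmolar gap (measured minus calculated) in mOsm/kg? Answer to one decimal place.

-4.2 mOsm/kg

Calculated osmolality = 2·Na + glucose + BUN/2.8
= 2·128 + 27.5 + 16/2.8
= 256 + 27.50 + 5.71
= 289.21 mOsm/kg ≈ 289.2 mOsm/kg
Osmolar gap = measured − calculated = 285 − 289.2 = -4.2 mOsm/kg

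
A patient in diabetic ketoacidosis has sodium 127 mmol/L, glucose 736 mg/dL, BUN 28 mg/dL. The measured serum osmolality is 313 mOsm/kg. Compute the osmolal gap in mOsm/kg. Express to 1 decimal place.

8.1 mOsm/kg

Calculated osmolality = 2·Na + glucose/18 + BUN/2.8
= 2·127 + 736/18 + 28/2.8
= 254 + 40.89 + 10
= 304.89 mOsm/kg ≈ 304.9 mOsm/kg
Osmolar gap = measured − calculated = 313 − 304.9 = 8.1 mOsm/kg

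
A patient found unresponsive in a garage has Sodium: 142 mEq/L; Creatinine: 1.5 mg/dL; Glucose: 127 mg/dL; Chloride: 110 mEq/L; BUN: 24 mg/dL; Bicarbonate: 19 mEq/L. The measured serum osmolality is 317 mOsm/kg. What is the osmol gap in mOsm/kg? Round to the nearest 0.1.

17.4 mOsm/kg

Calculated osmolality = 2·Na + glucose/18 + BUN/2.8
= 2·142 + 127/18 + 24/2.8
= 284 + 7.06 + 8.57
= 299.63 mOsm/kg ≈ 299.6 mOsm/kg
Osmolar gap = measured − calculated = 317 − 299.6 = 17.4 mOsm/kg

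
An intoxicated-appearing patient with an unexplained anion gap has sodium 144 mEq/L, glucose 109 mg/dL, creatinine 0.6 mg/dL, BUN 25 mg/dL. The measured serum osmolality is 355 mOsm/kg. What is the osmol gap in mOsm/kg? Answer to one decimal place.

52.0 mOsm/kg

Calculated osmolality = 2·Na + glucose/18 + BUN/2.8
= 2·144 + 109/18 + 25/2.8
= 288 + 6.06 + 8.93
= 302.99 mOsm/kg ≈ 303.0 mOsm/kg
Osmolar gap = measured − calculated = 355 − 303.0 = 52.0 mOsm/kg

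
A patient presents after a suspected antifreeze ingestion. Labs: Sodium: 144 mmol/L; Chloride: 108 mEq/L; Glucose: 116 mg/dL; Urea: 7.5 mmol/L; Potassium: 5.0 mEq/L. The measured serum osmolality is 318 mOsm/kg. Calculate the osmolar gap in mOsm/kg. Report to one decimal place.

16.1 mOsm/kg

Calculated osmolality = 2·Na + glucose/18 + urea
= 2·144 + 116/18 + 7.5
= 288 + 6.44 + 7.50
= 301.94 mOsm/kg ≈ 301.9 mOsm/kg
Osmolar gap = measured − calculated = 318 − 301.9 = 16.1 mOsm/kg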